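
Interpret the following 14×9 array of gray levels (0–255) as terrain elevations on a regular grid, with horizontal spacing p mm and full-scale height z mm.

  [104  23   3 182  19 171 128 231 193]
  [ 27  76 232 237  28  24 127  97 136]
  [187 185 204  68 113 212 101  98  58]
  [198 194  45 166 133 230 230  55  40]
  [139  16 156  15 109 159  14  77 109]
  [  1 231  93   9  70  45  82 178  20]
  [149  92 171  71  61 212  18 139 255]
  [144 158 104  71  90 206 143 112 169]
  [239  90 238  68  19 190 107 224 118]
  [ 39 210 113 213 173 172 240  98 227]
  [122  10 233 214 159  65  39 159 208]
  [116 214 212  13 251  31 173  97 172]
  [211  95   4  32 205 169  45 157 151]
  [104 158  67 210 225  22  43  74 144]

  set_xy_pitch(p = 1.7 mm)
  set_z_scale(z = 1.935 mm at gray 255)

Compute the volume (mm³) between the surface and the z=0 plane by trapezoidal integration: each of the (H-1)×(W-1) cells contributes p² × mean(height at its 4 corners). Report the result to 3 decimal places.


285.545

height_mm = gray/255 × 1.935; cell vol = 1.7² × mean(4 corners)
unit = 1.7² × 1.935 / (4×255) = 0.0054825 mm³ per gray-sum
row 0: Σ corner-gray over 8 cells = 3616  → 19.8247
row 1: Σ corner-gray over 8 cells = 4012  → 21.9958
row 2: Σ corner-gray over 8 cells = 4551  → 24.9509
row 3: Σ corner-gray over 8 cells = 3684  → 20.1975
row 4: Σ corner-gray over 8 cells = 2777  → 15.2249
row 5: Σ corner-gray over 8 cells = 3369  → 18.4705
row 6: Σ corner-gray over 8 cells = 4013  → 22.0013
row 7: Σ corner-gray over 8 cells = 4310  → 23.6296
row 8: Σ corner-gray over 8 cells = 4933  → 27.0452
row 9: Σ corner-gray over 8 cells = 4792  → 26.2721
row 10: Σ corner-gray over 8 cells = 4358  → 23.8927
row 11: Σ corner-gray over 8 cells = 4046  → 22.1822
row 12: Σ corner-gray over 8 cells = 3622  → 19.8576
Σ rows: total corner-gray = 52083  → 285.5450 mm³


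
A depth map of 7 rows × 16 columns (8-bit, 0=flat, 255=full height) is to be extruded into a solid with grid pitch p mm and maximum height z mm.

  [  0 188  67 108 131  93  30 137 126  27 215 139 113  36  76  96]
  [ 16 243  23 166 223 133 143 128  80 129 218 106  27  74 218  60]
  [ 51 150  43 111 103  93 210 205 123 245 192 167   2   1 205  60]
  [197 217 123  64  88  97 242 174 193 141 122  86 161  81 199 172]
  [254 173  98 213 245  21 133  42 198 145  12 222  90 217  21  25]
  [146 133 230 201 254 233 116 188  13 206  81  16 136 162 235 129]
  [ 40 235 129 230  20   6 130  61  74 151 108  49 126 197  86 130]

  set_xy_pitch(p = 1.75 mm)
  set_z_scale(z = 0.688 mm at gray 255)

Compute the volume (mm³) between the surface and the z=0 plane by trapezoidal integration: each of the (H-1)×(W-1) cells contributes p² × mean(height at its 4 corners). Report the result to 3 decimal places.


height_mm = gray/255 × 0.688; cell vol = 1.75² × mean(4 corners)
unit = 1.75² × 0.688 / (4×255) = 0.00206569 mm³ per gray-sum
row 0: Σ corner-gray over 15 cells = 6966  → 14.3896
row 1: Σ corner-gray over 15 cells = 7709  → 15.9244
row 2: Σ corner-gray over 15 cells = 8156  → 16.8477
row 3: Σ corner-gray over 15 cells = 8284  → 17.1121
row 4: Σ corner-gray over 15 cells = 8622  → 17.8103
row 5: Σ corner-gray over 15 cells = 8057  → 16.6432
Σ rows: total corner-gray = 47794  → 98.7274 mm³

98.727


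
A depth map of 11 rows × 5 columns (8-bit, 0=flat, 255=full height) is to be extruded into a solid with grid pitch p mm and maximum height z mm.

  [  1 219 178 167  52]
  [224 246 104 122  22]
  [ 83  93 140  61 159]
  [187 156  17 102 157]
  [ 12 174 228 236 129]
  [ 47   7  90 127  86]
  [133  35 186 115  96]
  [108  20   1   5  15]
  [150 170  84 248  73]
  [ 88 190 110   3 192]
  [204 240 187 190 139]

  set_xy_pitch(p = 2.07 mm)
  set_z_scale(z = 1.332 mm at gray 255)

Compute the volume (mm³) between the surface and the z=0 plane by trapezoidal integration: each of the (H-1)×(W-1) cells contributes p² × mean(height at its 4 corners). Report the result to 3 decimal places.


height_mm = gray/255 × 1.332; cell vol = 2.07² × mean(4 corners)
unit = 2.07² × 1.332 / (4×255) = 0.00559558 mm³ per gray-sum
row 0: Σ corner-gray over 4 cells = 2371  → 13.2671
row 1: Σ corner-gray over 4 cells = 2020  → 11.3031
row 2: Σ corner-gray over 4 cells = 1724  → 9.6468
row 3: Σ corner-gray over 4 cells = 2311  → 12.9314
row 4: Σ corner-gray over 4 cells = 1998  → 11.1800
row 5: Σ corner-gray over 4 cells = 1482  → 8.2926
row 6: Σ corner-gray over 4 cells = 1076  → 6.0208
row 7: Σ corner-gray over 4 cells = 1402  → 7.8450
row 8: Σ corner-gray over 4 cells = 2113  → 11.8235
row 9: Σ corner-gray over 4 cells = 2463  → 13.7819
Σ rows: total corner-gray = 18960  → 106.0921 mm³

106.092


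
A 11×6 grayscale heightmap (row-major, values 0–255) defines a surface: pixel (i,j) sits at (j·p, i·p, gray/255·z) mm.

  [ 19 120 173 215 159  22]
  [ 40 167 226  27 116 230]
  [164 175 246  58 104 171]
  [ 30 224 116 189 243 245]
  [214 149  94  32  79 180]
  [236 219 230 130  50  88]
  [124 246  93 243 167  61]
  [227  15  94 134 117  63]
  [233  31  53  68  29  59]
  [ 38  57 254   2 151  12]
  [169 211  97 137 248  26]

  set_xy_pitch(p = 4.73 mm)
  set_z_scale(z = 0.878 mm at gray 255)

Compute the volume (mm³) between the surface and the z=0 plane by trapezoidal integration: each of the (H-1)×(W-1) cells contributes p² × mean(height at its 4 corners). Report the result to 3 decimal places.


height_mm = gray/255 × 0.878; cell vol = 4.73² × mean(4 corners)
unit = 4.73² × 0.878 / (4×255) = 0.0192582 mm³ per gray-sum
row 0: Σ corner-gray over 5 cells = 2717  → 52.3246
row 1: Σ corner-gray over 5 cells = 2843  → 54.7512
row 2: Σ corner-gray over 5 cells = 3320  → 63.9374
row 3: Σ corner-gray over 5 cells = 2921  → 56.2533
row 4: Σ corner-gray over 5 cells = 2684  → 51.6891
row 5: Σ corner-gray over 5 cells = 3265  → 62.8782
row 6: Σ corner-gray over 5 cells = 2693  → 51.8624
row 7: Σ corner-gray over 5 cells = 1664  → 32.0457
row 8: Σ corner-gray over 5 cells = 1632  → 31.4294
row 9: Σ corner-gray over 5 cells = 2559  → 49.2818
Σ rows: total corner-gray = 26298  → 506.4532 mm³

506.453


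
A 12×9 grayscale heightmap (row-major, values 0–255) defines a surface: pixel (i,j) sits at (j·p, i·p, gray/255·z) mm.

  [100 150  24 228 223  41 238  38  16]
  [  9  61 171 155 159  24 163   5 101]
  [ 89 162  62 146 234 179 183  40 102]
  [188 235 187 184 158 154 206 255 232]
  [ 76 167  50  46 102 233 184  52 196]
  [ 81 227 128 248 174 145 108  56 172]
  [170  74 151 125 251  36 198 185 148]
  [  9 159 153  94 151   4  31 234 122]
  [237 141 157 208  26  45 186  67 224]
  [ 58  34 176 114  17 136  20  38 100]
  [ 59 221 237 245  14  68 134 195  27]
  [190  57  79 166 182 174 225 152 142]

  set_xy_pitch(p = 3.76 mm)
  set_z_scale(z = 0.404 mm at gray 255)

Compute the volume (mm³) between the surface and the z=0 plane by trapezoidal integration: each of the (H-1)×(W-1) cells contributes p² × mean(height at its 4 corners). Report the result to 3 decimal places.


height_mm = gray/255 × 0.404; cell vol = 3.76² × mean(4 corners)
unit = 3.76² × 0.404 / (4×255) = 0.0055996 mm³ per gray-sum
row 0: Σ corner-gray over 8 cells = 3586  → 20.0802
row 1: Σ corner-gray over 8 cells = 3789  → 21.2169
row 2: Σ corner-gray over 8 cells = 5381  → 30.1314
row 3: Σ corner-gray over 8 cells = 5118  → 28.6587
row 4: Σ corner-gray over 8 cells = 4365  → 24.4422
row 5: Σ corner-gray over 8 cells = 4783  → 26.7829
row 6: Σ corner-gray over 8 cells = 4141  → 23.1879
row 7: Σ corner-gray over 8 cells = 3904  → 21.8608
row 8: Σ corner-gray over 8 cells = 3349  → 18.7531
row 9: Σ corner-gray over 8 cells = 3542  → 19.8338
row 10: Σ corner-gray over 8 cells = 4716  → 26.4077
Σ rows: total corner-gray = 46674  → 261.3557 mm³

261.356


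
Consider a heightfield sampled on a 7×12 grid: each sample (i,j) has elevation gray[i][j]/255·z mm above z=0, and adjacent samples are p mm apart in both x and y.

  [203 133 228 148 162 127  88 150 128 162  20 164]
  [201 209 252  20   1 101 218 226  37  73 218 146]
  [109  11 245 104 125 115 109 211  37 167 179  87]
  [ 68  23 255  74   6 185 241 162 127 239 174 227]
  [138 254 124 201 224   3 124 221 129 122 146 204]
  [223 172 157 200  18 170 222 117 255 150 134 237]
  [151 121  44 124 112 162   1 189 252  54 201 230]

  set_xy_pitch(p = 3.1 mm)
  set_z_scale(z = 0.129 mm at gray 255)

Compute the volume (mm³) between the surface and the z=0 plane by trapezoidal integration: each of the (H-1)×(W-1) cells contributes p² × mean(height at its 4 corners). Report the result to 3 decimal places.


46.656

height_mm = gray/255 × 0.129; cell vol = 3.1² × mean(4 corners)
unit = 3.1² × 0.129 / (4×255) = 0.00121538 mm³ per gray-sum
row 0: Σ corner-gray over 11 cells = 6116  → 7.4333
row 1: Σ corner-gray over 11 cells = 5859  → 7.1209
row 2: Σ corner-gray over 11 cells = 6069  → 7.3762
row 3: Σ corner-gray over 11 cells = 6705  → 8.1491
row 4: Σ corner-gray over 11 cells = 7088  → 8.6146
row 5: Σ corner-gray over 11 cells = 6551  → 7.9620
Σ rows: total corner-gray = 38388  → 46.6561 mm³


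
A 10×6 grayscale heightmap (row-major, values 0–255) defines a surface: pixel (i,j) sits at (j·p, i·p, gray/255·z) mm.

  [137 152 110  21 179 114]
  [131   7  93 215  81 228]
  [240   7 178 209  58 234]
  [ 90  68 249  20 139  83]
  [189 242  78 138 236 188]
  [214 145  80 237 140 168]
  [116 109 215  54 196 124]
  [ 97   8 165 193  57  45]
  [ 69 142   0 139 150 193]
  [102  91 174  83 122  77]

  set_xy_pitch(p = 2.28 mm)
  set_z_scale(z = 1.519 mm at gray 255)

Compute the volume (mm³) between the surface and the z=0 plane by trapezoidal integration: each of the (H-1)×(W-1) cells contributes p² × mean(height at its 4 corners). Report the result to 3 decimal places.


height_mm = gray/255 × 1.519; cell vol = 2.28² × mean(4 corners)
unit = 2.28² × 1.519 / (4×255) = 0.00774154 mm³ per gray-sum
row 0: Σ corner-gray over 5 cells = 2326  → 18.0068
row 1: Σ corner-gray over 5 cells = 2529  → 19.5784
row 2: Σ corner-gray over 5 cells = 2503  → 19.3771
row 3: Σ corner-gray over 5 cells = 2890  → 22.3730
row 4: Σ corner-gray over 5 cells = 3351  → 25.9419
row 5: Σ corner-gray over 5 cells = 2974  → 23.0233
row 6: Σ corner-gray over 5 cells = 2376  → 18.3939
row 7: Σ corner-gray over 5 cells = 2112  → 16.3501
row 8: Σ corner-gray over 5 cells = 2243  → 17.3643
Σ rows: total corner-gray = 23304  → 180.4088 mm³

180.409


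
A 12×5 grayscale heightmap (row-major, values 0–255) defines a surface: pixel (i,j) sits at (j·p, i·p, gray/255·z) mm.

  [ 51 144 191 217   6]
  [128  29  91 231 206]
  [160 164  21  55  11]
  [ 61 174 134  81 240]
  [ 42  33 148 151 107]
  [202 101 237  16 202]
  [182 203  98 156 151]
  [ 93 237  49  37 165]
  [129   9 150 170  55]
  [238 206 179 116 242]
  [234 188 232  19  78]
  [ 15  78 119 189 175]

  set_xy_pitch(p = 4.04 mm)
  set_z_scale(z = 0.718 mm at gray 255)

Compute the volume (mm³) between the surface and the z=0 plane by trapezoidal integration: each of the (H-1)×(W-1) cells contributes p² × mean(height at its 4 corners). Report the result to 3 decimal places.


262.354

height_mm = gray/255 × 0.718; cell vol = 4.04² × mean(4 corners)
unit = 4.04² × 0.718 / (4×255) = 0.0114891 mm³ per gray-sum
row 0: Σ corner-gray over 4 cells = 2197  → 25.2416
row 1: Σ corner-gray over 4 cells = 1687  → 19.3822
row 2: Σ corner-gray over 4 cells = 1730  → 19.8762
row 3: Σ corner-gray over 4 cells = 1892  → 21.7374
row 4: Σ corner-gray over 4 cells = 1925  → 22.1166
row 5: Σ corner-gray over 4 cells = 2359  → 27.1028
row 6: Σ corner-gray over 4 cells = 2151  → 24.7131
row 7: Σ corner-gray over 4 cells = 1746  → 20.0600
row 8: Σ corner-gray over 4 cells = 2324  → 26.7007
row 9: Σ corner-gray over 4 cells = 2672  → 30.6989
row 10: Σ corner-gray over 4 cells = 2152  → 24.7246
Σ rows: total corner-gray = 22835  → 262.3542 mm³


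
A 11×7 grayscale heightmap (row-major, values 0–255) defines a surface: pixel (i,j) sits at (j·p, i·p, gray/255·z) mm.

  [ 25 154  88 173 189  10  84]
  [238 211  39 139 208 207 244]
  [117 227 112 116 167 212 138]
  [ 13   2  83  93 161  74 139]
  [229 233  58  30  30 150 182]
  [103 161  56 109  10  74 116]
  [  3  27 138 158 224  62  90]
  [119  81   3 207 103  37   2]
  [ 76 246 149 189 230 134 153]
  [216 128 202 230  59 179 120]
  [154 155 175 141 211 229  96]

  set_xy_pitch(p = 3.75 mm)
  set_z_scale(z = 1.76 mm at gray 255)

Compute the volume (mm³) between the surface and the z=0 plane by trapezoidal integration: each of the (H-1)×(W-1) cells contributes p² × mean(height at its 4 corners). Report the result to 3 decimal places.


height_mm = gray/255 × 1.76; cell vol = 3.75² × mean(4 corners)
unit = 3.75² × 1.76 / (4×255) = 0.0242647 mm³ per gray-sum
row 0: Σ corner-gray over 6 cells = 3427  → 83.1551
row 1: Σ corner-gray over 6 cells = 4013  → 97.3743
row 2: Σ corner-gray over 6 cells = 2901  → 70.3919
row 3: Σ corner-gray over 6 cells = 2391  → 58.0169
row 4: Σ corner-gray over 6 cells = 2452  → 59.4971
row 5: Σ corner-gray over 6 cells = 2350  → 57.0221
row 6: Σ corner-gray over 6 cells = 2294  → 55.6632
row 7: Σ corner-gray over 6 cells = 3108  → 75.4147
row 8: Σ corner-gray over 6 cells = 4057  → 98.4419
row 9: Σ corner-gray over 6 cells = 4004  → 97.1559
Σ rows: total corner-gray = 30997  → 752.1331 mm³

752.133


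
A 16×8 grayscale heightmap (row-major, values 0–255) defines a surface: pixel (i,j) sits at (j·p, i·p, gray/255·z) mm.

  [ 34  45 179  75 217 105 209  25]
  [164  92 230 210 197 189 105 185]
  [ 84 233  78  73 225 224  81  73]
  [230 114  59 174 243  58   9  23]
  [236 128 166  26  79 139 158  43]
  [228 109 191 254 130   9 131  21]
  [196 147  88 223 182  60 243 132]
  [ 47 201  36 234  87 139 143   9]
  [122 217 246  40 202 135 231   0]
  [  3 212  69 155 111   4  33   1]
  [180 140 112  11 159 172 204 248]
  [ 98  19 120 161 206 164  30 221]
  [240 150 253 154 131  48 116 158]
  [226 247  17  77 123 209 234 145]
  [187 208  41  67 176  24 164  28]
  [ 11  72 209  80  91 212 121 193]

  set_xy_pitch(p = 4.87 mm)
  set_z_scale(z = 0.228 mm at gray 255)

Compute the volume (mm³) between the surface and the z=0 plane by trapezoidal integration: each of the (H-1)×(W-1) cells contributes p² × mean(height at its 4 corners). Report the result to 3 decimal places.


height_mm = gray/255 × 0.228; cell vol = 4.87² × mean(4 corners)
unit = 4.87² × 0.228 / (4×255) = 0.00530142 mm³ per gray-sum
row 0: Σ corner-gray over 7 cells = 4114  → 21.8101
row 1: Σ corner-gray over 7 cells = 4380  → 23.2202
row 2: Σ corner-gray over 7 cells = 3552  → 18.8307
row 3: Σ corner-gray over 7 cells = 3238  → 17.1660
row 4: Σ corner-gray over 7 cells = 3568  → 18.9155
row 5: Σ corner-gray over 7 cells = 4111  → 21.7942
row 6: Σ corner-gray over 7 cells = 3950  → 20.9406
row 7: Σ corner-gray over 7 cells = 4000  → 21.2057
row 8: Σ corner-gray over 7 cells = 3436  → 18.2157
row 9: Σ corner-gray over 7 cells = 3196  → 16.9434
row 10: Σ corner-gray over 7 cells = 3743  → 19.8432
row 11: Σ corner-gray over 7 cells = 3821  → 20.2567
row 12: Σ corner-gray over 7 cells = 4287  → 22.7272
row 13: Σ corner-gray over 7 cells = 3760  → 19.9334
row 14: Σ corner-gray over 7 cells = 3349  → 17.7545
Σ rows: total corner-gray = 56505  → 299.5570 mm³

299.557


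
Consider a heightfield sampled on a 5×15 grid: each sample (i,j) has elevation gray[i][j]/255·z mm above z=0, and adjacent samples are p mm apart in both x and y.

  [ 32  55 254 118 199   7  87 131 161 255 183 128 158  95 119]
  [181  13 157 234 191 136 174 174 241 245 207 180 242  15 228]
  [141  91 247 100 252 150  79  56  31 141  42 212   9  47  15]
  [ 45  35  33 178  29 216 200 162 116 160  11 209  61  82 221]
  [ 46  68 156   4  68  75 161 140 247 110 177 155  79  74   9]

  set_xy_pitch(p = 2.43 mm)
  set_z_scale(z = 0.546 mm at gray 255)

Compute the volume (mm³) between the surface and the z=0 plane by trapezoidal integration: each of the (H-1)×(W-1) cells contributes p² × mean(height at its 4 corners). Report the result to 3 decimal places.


92.265

height_mm = gray/255 × 0.546; cell vol = 2.43² × mean(4 corners)
unit = 2.43² × 0.546 / (4×255) = 0.00316086 mm³ per gray-sum
row 0: Σ corner-gray over 14 cells = 8640  → 27.3098
row 1: Σ corner-gray over 14 cells = 7897  → 24.9613
row 2: Σ corner-gray over 14 cells = 6320  → 19.9766
row 3: Σ corner-gray over 14 cells = 6333  → 20.0177
Σ rows: total corner-gray = 29190  → 92.2655 mm³


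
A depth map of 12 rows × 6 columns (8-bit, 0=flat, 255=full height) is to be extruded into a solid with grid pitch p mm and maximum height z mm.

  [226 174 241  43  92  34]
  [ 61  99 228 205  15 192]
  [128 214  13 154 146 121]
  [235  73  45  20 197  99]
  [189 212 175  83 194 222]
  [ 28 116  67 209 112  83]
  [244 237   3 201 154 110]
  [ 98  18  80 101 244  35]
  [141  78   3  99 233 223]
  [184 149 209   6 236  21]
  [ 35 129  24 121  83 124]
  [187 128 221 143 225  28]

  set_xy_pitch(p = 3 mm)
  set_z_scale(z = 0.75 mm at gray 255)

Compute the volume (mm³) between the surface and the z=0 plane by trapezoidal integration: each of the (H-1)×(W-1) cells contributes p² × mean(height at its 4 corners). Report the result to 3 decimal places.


185.923

height_mm = gray/255 × 0.75; cell vol = 3² × mean(4 corners)
unit = 3² × 0.75 / (4×255) = 0.00661765 mm³ per gray-sum
row 0: Σ corner-gray over 5 cells = 2707  → 17.9140
row 1: Σ corner-gray over 5 cells = 2650  → 17.5368
row 2: Σ corner-gray over 5 cells = 2307  → 15.2669
row 3: Σ corner-gray over 5 cells = 2743  → 18.1522
row 4: Σ corner-gray over 5 cells = 2858  → 18.9132
row 5: Σ corner-gray over 5 cells = 2663  → 17.6228
row 6: Σ corner-gray over 5 cells = 2563  → 16.9610
row 7: Σ corner-gray over 5 cells = 2209  → 14.6184
row 8: Σ corner-gray over 5 cells = 2595  → 17.1728
row 9: Σ corner-gray over 5 cells = 2278  → 15.0750
row 10: Σ corner-gray over 5 cells = 2522  → 16.6897
Σ rows: total corner-gray = 28095  → 185.9228 mm³


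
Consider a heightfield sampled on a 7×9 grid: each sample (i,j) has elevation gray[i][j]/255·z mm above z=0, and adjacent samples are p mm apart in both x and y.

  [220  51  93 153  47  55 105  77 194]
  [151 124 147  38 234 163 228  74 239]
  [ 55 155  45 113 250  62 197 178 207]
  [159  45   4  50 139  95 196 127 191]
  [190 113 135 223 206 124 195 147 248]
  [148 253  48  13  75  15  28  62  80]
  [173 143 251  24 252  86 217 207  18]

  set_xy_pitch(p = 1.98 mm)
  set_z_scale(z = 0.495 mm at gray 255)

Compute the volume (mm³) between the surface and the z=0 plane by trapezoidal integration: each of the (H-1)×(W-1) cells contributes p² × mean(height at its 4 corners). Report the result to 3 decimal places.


46.930

height_mm = gray/255 × 0.495; cell vol = 1.98² × mean(4 corners)
unit = 1.98² × 0.495 / (4×255) = 0.00190255 mm³ per gray-sum
row 0: Σ corner-gray over 8 cells = 3982  → 7.5759
row 1: Σ corner-gray over 8 cells = 4668  → 8.8811
row 2: Σ corner-gray over 8 cells = 3924  → 7.4656
row 3: Σ corner-gray over 8 cells = 4386  → 8.3446
row 4: Σ corner-gray over 8 cells = 3940  → 7.4960
row 5: Σ corner-gray over 8 cells = 3767  → 7.1669
Σ rows: total corner-gray = 24667  → 46.9301 mm³


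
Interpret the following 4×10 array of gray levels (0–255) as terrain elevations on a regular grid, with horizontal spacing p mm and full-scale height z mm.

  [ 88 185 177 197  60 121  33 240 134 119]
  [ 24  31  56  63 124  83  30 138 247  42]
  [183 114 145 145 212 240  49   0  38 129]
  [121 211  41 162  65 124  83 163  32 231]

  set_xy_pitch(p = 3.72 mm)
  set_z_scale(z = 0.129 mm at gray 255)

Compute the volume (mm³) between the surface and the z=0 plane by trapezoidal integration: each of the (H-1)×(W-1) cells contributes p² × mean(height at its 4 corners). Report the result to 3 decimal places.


21.406

height_mm = gray/255 × 0.129; cell vol = 3.72² × mean(4 corners)
unit = 3.72² × 0.129 / (4×255) = 0.00175015 mm³ per gray-sum
row 0: Σ corner-gray over 9 cells = 4111  → 7.1949
row 1: Σ corner-gray over 9 cells = 3808  → 6.6646
row 2: Σ corner-gray over 9 cells = 4312  → 7.5466
Σ rows: total corner-gray = 12231  → 21.4061 mm³


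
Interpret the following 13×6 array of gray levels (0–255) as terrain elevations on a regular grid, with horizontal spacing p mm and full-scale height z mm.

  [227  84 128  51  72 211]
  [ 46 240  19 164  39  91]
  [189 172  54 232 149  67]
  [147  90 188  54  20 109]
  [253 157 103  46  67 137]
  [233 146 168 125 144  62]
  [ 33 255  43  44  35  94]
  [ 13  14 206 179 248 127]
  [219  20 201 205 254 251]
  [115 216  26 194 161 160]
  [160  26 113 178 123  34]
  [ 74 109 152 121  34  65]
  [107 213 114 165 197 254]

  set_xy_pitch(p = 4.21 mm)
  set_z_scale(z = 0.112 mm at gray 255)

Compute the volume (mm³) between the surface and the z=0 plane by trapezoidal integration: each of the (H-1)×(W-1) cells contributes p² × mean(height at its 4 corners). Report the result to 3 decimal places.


height_mm = gray/255 × 0.112; cell vol = 4.21² × mean(4 corners)
unit = 4.21² × 0.112 / (4×255) = 0.00194618 mm³ per gray-sum
row 0: Σ corner-gray over 5 cells = 2169  → 4.2213
row 1: Σ corner-gray over 5 cells = 2531  → 4.9258
row 2: Σ corner-gray over 5 cells = 2430  → 4.7292
row 3: Σ corner-gray over 5 cells = 2096  → 4.0792
row 4: Σ corner-gray over 5 cells = 2597  → 5.0542
row 5: Σ corner-gray over 5 cells = 2342  → 4.5579
row 6: Σ corner-gray over 5 cells = 2315  → 4.5054
row 7: Σ corner-gray over 5 cells = 3264  → 6.3523
row 8: Σ corner-gray over 5 cells = 3299  → 6.4204
row 9: Σ corner-gray over 5 cells = 2543  → 4.9491
row 10: Σ corner-gray over 5 cells = 2045  → 3.9799
row 11: Σ corner-gray over 5 cells = 2710  → 5.2741
Σ rows: total corner-gray = 30341  → 59.0489 mm³

59.049


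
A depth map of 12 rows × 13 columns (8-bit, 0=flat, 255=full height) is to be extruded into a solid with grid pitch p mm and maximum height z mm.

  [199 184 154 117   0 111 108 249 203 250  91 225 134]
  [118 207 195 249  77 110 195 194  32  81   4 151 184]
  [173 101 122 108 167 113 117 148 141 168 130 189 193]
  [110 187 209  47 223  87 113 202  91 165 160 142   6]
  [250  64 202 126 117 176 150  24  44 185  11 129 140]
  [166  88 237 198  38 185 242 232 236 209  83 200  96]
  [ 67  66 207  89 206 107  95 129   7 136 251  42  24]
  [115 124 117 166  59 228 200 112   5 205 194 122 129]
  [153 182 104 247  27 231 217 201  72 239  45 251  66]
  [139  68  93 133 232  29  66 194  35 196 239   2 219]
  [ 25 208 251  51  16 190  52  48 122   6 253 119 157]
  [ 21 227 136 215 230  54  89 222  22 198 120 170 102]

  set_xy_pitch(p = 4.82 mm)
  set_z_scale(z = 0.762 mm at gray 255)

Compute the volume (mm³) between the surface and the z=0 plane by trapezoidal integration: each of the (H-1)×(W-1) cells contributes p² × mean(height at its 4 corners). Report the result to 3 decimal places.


height_mm = gray/255 × 0.762; cell vol = 4.82² × mean(4 corners)
unit = 4.82² × 0.762 / (4×255) = 0.017356 mm³ per gray-sum
row 0: Σ corner-gray over 12 cells = 7009  → 121.6480
row 1: Σ corner-gray over 12 cells = 6666  → 115.6949
row 2: Σ corner-gray over 12 cells = 6742  → 117.0139
row 3: Σ corner-gray over 12 cells = 6214  → 107.8500
row 4: Σ corner-gray over 12 cells = 7004  → 121.5612
row 5: Σ corner-gray over 12 cells = 6919  → 120.0860
row 6: Σ corner-gray over 12 cells = 6069  → 105.3334
row 7: Σ corner-gray over 12 cells = 7159  → 124.2514
row 8: Σ corner-gray over 12 cells = 6783  → 117.7255
row 9: Σ corner-gray over 12 cells = 5746  → 99.7274
row 10: Σ corner-gray over 12 cells = 6303  → 109.3947
Σ rows: total corner-gray = 72614  → 1260.2864 mm³

1260.286


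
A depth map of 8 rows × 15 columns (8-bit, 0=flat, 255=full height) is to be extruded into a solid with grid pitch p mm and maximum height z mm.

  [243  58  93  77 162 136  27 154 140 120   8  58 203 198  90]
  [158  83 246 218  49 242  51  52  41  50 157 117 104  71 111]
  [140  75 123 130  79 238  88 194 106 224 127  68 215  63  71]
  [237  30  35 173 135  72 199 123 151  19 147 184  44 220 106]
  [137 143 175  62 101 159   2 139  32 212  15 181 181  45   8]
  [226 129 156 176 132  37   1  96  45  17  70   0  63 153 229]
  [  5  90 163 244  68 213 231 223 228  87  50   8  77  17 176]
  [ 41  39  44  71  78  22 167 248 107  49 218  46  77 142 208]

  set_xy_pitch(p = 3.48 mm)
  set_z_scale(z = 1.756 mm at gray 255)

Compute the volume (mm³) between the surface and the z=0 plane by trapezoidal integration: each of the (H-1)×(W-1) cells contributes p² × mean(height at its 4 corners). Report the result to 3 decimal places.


940.910

height_mm = gray/255 × 1.756; cell vol = 3.48² × mean(4 corners)
unit = 3.48² × 1.756 / (4×255) = 0.0208489 mm³ per gray-sum
row 0: Σ corner-gray over 14 cells = 6432  → 134.1000
row 1: Σ corner-gray over 14 cells = 6902  → 143.8990
row 2: Σ corner-gray over 14 cells = 7078  → 147.5684
row 3: Σ corner-gray over 14 cells = 6446  → 134.3919
row 4: Σ corner-gray over 14 cells = 5644  → 117.6711
row 5: Σ corner-gray over 14 cells = 6184  → 128.9295
row 6: Σ corner-gray over 14 cells = 6444  → 134.3502
Σ rows: total corner-gray = 45130  → 940.9102 mm³


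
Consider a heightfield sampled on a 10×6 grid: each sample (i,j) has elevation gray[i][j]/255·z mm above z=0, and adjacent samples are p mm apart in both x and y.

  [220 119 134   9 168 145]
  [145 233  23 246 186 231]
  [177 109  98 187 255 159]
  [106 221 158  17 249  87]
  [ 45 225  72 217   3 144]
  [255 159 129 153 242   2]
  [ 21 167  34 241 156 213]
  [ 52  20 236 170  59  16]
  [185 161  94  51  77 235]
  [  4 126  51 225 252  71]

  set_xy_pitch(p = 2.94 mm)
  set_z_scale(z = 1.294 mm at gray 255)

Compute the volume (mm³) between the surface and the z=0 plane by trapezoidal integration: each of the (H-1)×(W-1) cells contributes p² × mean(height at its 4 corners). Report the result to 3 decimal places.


277.932

height_mm = gray/255 × 1.294; cell vol = 2.94² × mean(4 corners)
unit = 2.94² × 1.294 / (4×255) = 0.0109655 mm³ per gray-sum
row 0: Σ corner-gray over 5 cells = 2977  → 32.6443
row 1: Σ corner-gray over 5 cells = 3386  → 37.1292
row 2: Σ corner-gray over 5 cells = 3117  → 34.1795
row 3: Σ corner-gray over 5 cells = 2706  → 29.6727
row 4: Σ corner-gray over 5 cells = 2846  → 31.2078
row 5: Σ corner-gray over 5 cells = 3053  → 33.4777
row 6: Σ corner-gray over 5 cells = 2468  → 27.0629
row 7: Σ corner-gray over 5 cells = 2224  → 24.3873
row 8: Σ corner-gray over 5 cells = 2569  → 28.1704
Σ rows: total corner-gray = 25346  → 277.9318 mm³


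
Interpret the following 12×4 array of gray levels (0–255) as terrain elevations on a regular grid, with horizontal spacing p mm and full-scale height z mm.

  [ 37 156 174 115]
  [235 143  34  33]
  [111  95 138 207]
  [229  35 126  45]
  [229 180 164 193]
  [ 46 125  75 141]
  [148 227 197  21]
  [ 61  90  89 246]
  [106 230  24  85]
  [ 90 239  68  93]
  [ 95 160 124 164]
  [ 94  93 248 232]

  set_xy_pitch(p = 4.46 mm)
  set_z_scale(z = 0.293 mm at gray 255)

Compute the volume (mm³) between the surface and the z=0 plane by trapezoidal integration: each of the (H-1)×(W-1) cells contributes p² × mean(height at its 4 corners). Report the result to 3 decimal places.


98.440

height_mm = gray/255 × 0.293; cell vol = 4.46² × mean(4 corners)
unit = 4.46² × 0.293 / (4×255) = 0.00571396 mm³ per gray-sum
row 0: Σ corner-gray over 3 cells = 1434  → 8.1938
row 1: Σ corner-gray over 3 cells = 1406  → 8.0338
row 2: Σ corner-gray over 3 cells = 1380  → 7.8853
row 3: Σ corner-gray over 3 cells = 1706  → 9.7480
row 4: Σ corner-gray over 3 cells = 1697  → 9.6966
row 5: Σ corner-gray over 3 cells = 1604  → 9.1652
row 6: Σ corner-gray over 3 cells = 1682  → 9.6109
row 7: Σ corner-gray over 3 cells = 1364  → 7.7938
row 8: Σ corner-gray over 3 cells = 1496  → 8.5481
row 9: Σ corner-gray over 3 cells = 1624  → 9.2795
row 10: Σ corner-gray over 3 cells = 1835  → 10.4851
Σ rows: total corner-gray = 17228  → 98.4401 mm³


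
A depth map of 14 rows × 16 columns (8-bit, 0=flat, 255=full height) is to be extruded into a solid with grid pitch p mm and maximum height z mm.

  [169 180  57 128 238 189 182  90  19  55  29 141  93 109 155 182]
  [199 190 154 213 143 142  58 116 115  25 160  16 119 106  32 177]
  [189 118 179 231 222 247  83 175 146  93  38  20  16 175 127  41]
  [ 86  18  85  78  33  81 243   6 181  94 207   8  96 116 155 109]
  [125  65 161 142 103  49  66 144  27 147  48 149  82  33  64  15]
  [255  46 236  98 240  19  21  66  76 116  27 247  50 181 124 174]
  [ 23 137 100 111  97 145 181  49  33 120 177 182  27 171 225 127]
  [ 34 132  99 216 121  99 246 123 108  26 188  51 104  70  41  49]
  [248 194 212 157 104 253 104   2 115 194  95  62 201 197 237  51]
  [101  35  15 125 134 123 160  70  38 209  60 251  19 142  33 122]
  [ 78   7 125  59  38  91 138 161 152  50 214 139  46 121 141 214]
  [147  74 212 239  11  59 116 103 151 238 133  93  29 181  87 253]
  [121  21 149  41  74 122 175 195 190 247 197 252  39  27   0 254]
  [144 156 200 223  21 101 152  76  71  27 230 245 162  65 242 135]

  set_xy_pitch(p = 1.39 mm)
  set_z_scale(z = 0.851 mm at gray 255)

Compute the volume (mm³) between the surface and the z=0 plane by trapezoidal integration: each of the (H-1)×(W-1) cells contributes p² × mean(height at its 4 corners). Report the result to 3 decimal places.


149.047

height_mm = gray/255 × 0.851; cell vol = 1.39² × mean(4 corners)
unit = 1.39² × 0.851 / (4×255) = 0.00161198 mm³ per gray-sum
row 0: Σ corner-gray over 15 cells = 7235  → 11.6627
row 1: Σ corner-gray over 15 cells = 7524  → 12.1285
row 2: Σ corner-gray over 15 cells = 6967  → 11.2306
row 3: Σ corner-gray over 15 cells = 5697  → 9.1834
row 4: Σ corner-gray over 15 cells = 6223  → 10.0313
row 5: Σ corner-gray over 15 cells = 7183  → 11.5788
row 6: Σ corner-gray over 15 cells = 6991  → 11.2693
row 7: Σ corner-gray over 15 cells = 7884  → 12.7088
row 8: Σ corner-gray over 15 cells = 7604  → 12.2575
row 9: Σ corner-gray over 15 cells = 6307  → 10.1667
row 10: Σ corner-gray over 15 cells = 7108  → 11.4579
row 11: Σ corner-gray over 15 cells = 7685  → 12.3880
row 12: Σ corner-gray over 15 cells = 8054  → 12.9829
Σ rows: total corner-gray = 92462  → 149.0467 mm³


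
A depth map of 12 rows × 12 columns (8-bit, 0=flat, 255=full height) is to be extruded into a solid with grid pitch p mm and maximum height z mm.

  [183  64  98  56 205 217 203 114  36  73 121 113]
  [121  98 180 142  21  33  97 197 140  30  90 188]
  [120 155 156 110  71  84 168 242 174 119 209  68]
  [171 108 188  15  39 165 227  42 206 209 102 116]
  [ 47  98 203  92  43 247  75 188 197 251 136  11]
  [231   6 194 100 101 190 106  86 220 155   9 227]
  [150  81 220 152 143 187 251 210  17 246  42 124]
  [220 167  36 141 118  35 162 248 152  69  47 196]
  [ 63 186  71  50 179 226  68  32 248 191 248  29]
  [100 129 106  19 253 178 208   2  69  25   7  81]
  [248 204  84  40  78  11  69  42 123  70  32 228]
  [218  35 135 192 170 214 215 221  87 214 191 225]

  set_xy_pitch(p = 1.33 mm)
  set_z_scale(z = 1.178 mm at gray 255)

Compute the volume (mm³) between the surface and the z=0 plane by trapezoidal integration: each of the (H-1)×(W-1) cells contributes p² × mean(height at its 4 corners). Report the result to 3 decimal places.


height_mm = gray/255 × 1.178; cell vol = 1.33² × mean(4 corners)
unit = 1.33² × 1.178 / (4×255) = 0.00204291 mm³ per gray-sum
row 0: Σ corner-gray over 11 cells = 5035  → 10.2860
row 1: Σ corner-gray over 11 cells = 5529  → 11.2952
row 2: Σ corner-gray over 11 cells = 6053  → 12.3657
row 3: Σ corner-gray over 11 cells = 6007  → 12.2717
row 4: Σ corner-gray over 11 cells = 5910  → 12.0736
row 5: Σ corner-gray over 11 cells = 6164  → 12.5925
row 6: Σ corner-gray over 11 cells = 6138  → 12.5394
row 7: Σ corner-gray over 11 cells = 5856  → 11.9633
row 8: Σ corner-gray over 11 cells = 5263  → 10.7518
row 9: Σ corner-gray over 11 cells = 4155  → 8.4883
row 10: Σ corner-gray over 11 cells = 5773  → 11.7937
Σ rows: total corner-gray = 61883  → 126.4212 mm³

126.421


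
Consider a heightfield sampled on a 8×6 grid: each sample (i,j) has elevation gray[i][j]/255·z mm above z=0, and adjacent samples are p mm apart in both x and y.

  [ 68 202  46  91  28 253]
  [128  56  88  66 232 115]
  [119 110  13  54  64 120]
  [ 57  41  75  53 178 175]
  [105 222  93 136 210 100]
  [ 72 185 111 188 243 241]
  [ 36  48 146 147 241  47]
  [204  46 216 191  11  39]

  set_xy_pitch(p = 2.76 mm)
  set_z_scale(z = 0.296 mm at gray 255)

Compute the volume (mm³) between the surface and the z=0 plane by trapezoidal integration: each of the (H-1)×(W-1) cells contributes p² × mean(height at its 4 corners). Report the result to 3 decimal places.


37.262

height_mm = gray/255 × 0.296; cell vol = 2.76² × mean(4 corners)
unit = 2.76² × 0.296 / (4×255) = 0.0022106 mm³ per gray-sum
row 0: Σ corner-gray over 5 cells = 2182  → 4.8235
row 1: Σ corner-gray over 5 cells = 1848  → 4.0852
row 2: Σ corner-gray over 5 cells = 1647  → 3.6409
row 3: Σ corner-gray over 5 cells = 2453  → 5.4226
row 4: Σ corner-gray over 5 cells = 3294  → 7.2817
row 5: Σ corner-gray over 5 cells = 3014  → 6.6627
row 6: Σ corner-gray over 5 cells = 2418  → 5.3452
Σ rows: total corner-gray = 16856  → 37.2618 mm³


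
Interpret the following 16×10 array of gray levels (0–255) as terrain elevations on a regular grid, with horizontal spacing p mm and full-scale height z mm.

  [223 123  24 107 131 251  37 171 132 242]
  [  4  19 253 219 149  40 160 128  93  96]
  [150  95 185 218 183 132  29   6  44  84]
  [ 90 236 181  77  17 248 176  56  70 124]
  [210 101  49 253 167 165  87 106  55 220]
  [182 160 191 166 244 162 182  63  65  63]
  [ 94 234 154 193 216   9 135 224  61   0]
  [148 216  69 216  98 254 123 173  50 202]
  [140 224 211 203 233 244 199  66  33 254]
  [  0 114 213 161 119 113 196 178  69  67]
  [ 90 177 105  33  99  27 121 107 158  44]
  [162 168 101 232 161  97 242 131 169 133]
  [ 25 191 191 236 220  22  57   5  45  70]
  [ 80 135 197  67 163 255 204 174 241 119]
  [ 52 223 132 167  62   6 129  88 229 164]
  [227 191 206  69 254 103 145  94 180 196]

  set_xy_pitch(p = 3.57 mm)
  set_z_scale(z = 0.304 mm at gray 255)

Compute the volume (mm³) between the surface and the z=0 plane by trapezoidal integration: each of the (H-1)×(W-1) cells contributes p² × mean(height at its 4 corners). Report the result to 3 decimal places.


height_mm = gray/255 × 0.304; cell vol = 3.57² × mean(4 corners)
unit = 3.57² × 0.304 / (4×255) = 0.00379848 mm³ per gray-sum
row 0: Σ corner-gray over 9 cells = 4639  → 17.6211
row 1: Σ corner-gray over 9 cells = 4240  → 16.1056
row 2: Σ corner-gray over 9 cells = 4354  → 16.5386
row 3: Σ corner-gray over 9 cells = 4732  → 17.9744
row 4: Σ corner-gray over 9 cells = 5107  → 19.3988
row 5: Σ corner-gray over 9 cells = 5257  → 19.9686
row 6: Σ corner-gray over 9 cells = 5294  → 20.1092
row 7: Σ corner-gray over 9 cells = 5968  → 22.6693
row 8: Σ corner-gray over 9 cells = 5613  → 21.3209
row 9: Σ corner-gray over 9 cells = 4181  → 15.8814
row 10: Σ corner-gray over 9 cells = 4685  → 17.7959
row 11: Σ corner-gray over 9 cells = 4926  → 18.7113
row 12: Σ corner-gray over 9 cells = 5100  → 19.3722
row 13: Σ corner-gray over 9 cells = 5359  → 20.3561
row 14: Σ corner-gray over 9 cells = 5195  → 19.7331
Σ rows: total corner-gray = 74650  → 283.5565 mm³

283.557


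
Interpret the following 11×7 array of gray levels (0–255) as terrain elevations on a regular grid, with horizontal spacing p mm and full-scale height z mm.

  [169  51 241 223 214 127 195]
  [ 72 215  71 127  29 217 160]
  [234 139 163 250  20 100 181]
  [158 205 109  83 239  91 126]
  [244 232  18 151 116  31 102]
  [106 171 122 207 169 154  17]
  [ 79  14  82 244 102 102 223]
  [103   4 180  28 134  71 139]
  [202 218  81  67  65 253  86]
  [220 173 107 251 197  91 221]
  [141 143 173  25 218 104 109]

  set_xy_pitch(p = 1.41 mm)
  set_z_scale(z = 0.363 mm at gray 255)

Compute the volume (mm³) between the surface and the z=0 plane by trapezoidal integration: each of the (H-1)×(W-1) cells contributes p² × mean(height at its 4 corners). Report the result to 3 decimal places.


23.044

height_mm = gray/255 × 0.363; cell vol = 1.41² × mean(4 corners)
unit = 1.41² × 0.363 / (4×255) = 0.00070753 mm³ per gray-sum
row 0: Σ corner-gray over 6 cells = 3626  → 2.5655
row 1: Σ corner-gray over 6 cells = 3309  → 2.3412
row 2: Σ corner-gray over 6 cells = 3497  → 2.4742
row 3: Σ corner-gray over 6 cells = 3180  → 2.2499
row 4: Σ corner-gray over 6 cells = 3211  → 2.2719
row 5: Σ corner-gray over 6 cells = 3159  → 2.2351
row 6: Σ corner-gray over 6 cells = 2466  → 1.7448
row 7: Σ corner-gray over 6 cells = 2732  → 1.9330
row 8: Σ corner-gray over 6 cells = 3735  → 2.6426
row 9: Σ corner-gray over 6 cells = 3655  → 2.5860
Σ rows: total corner-gray = 32570  → 23.0442 mm³


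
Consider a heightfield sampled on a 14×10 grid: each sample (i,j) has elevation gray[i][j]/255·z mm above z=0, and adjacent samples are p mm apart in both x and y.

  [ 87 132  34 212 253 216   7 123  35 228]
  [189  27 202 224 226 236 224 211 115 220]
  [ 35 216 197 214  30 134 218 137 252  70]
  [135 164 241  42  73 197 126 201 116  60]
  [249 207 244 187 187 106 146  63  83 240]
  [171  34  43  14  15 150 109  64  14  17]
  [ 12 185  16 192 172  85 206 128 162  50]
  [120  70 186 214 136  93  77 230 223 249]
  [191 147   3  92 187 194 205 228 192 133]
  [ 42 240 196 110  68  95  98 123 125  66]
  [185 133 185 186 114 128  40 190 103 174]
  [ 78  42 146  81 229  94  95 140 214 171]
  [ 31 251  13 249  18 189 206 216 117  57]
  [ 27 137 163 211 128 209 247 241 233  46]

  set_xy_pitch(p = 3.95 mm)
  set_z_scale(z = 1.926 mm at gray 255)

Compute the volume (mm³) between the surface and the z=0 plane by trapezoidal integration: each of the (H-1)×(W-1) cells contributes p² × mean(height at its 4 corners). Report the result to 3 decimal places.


height_mm = gray/255 × 1.926; cell vol = 3.95² × mean(4 corners)
unit = 3.95² × 1.926 / (4×255) = 0.0294612 mm³ per gray-sum
row 0: Σ corner-gray over 9 cells = 5678  → 167.2806
row 1: Σ corner-gray over 9 cells = 6240  → 183.8378
row 2: Σ corner-gray over 9 cells = 5416  → 159.5618
row 3: Σ corner-gray over 9 cells = 5450  → 160.5635
row 4: Σ corner-gray over 9 cells = 4009  → 118.1099
row 5: Σ corner-gray over 9 cells = 3428  → 100.9930
row 6: Σ corner-gray over 9 cells = 5181  → 152.6384
row 7: Σ corner-gray over 9 cells = 5647  → 166.3673
row 8: Σ corner-gray over 9 cells = 5038  → 148.4255
row 9: Σ corner-gray over 9 cells = 4735  → 139.4987
row 10: Σ corner-gray over 9 cells = 4848  → 142.8279
row 11: Σ corner-gray over 9 cells = 4937  → 145.4499
row 12: Σ corner-gray over 9 cells = 5817  → 171.3757
Σ rows: total corner-gray = 66424  → 1956.9302 mm³

1956.930


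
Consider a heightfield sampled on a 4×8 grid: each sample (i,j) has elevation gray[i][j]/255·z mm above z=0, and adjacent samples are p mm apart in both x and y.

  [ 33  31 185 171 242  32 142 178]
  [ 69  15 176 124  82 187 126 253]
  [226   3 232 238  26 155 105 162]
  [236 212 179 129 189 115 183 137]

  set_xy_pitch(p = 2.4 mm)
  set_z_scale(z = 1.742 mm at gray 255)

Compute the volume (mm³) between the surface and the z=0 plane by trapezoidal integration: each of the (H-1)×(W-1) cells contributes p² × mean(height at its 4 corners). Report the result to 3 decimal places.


113.128

height_mm = gray/255 × 1.742; cell vol = 2.4² × mean(4 corners)
unit = 2.4² × 1.742 / (4×255) = 0.00983718 mm³ per gray-sum
row 0: Σ corner-gray over 7 cells = 3559  → 35.0105
row 1: Σ corner-gray over 7 cells = 3648  → 35.8860
row 2: Σ corner-gray over 7 cells = 4293  → 42.2310
Σ rows: total corner-gray = 11500  → 113.1275 mm³
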